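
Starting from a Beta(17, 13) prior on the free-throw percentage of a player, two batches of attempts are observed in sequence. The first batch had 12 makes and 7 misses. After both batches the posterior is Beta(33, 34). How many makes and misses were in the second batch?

4 makes and 14 misses

Because Beta–binomial updating is additive in the counts, the combined data contributed (α_post−α_prior, β_post−β_prior) successes and failures.
Total across both batches: 33−17=16 makes, 34−13=21 misses.
Subtract the first batch: 16−12=4 makes and 21−7=14 misses.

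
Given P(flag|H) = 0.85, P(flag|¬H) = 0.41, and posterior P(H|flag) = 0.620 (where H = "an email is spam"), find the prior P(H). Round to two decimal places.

In odds form, posterior odds = prior odds × likelihood ratio, so prior odds = posterior odds ÷ LR.
Posterior odds = 0.620/(1−0.620) = 1.6316. LR = 0.85/0.41 = 2.0732.
Prior odds = 1.6316/2.0732 = 0.7870, so P(H) = 0.7870/(1+0.7870) ≈ 0.44.

P(H) = 0.44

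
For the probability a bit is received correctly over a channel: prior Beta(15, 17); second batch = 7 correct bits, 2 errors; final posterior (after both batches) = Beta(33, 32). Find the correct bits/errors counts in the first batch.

Sequential conjugate updates are equivalent to a single update on the pooled data, so total successes = posterior α − prior α and total failures = posterior β − prior β.
Total across both batches: 33−15=18 correct bits, 32−17=15 errors.
Subtract the second batch: 18−7=11 correct bits and 15−2=13 errors.

11 correct bits and 13 errors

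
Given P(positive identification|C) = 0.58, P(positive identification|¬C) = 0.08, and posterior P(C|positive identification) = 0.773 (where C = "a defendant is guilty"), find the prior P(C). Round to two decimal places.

P(C) = 0.32

In odds form, posterior odds = prior odds × likelihood ratio, so prior odds = posterior odds ÷ LR.
Posterior odds = 0.773/(1−0.773) = 3.4053. LR = 0.58/0.08 = 7.2500.
Prior odds = 3.4053/7.2500 = 0.4697, so P(C) = 0.4697/(1+0.4697) ≈ 0.32.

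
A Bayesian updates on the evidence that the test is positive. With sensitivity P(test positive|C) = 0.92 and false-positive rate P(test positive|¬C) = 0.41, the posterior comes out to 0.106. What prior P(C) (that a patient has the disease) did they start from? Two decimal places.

Bayes' rule in odds form gives O(C|E) = O(C)·[P(E|C)/P(E|¬C)], hence O(C) = O(C|E)/LR.
Posterior odds = 0.106/(1−0.106) = 0.1186. LR = 0.92/0.41 = 2.2439.
Prior odds = 0.1186/2.2439 = 0.0529, so P(C) = 0.0529/(1+0.0529) ≈ 0.05.

P(C) = 0.05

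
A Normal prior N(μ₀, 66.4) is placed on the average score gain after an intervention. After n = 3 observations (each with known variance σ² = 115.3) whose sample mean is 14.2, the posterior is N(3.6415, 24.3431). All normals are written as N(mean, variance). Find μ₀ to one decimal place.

μ₀ = -14.6

The posterior mean is a precision-weighted average: μ_n = (τ₀μ₀ + τ_data·x̄)/(τ₀+τ_data), with τ₀=1/σ₀² and τ_data=n/σ².
Here τ₀ = 1/66.4 = 0.015060 and τ_data = 3/115.3 = 0.026019, so τ_n = 0.041079.
Rearranging for μ₀: μ₀ = (μ_n·τ_n − τ_data·x̄)/τ₀ = (3.6415·0.041079 − 0.026019·14.2) / 0.015060 = -0.219881/0.015060 ≈ -14.6.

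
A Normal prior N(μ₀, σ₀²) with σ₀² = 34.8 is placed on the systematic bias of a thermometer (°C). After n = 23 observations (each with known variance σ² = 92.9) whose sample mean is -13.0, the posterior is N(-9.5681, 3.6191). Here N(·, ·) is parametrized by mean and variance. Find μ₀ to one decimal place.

With known observation variance, the Normal–Normal posterior has precision τ_n = τ₀ + n/σ² and mean μ_n = (τ₀μ₀ + (n/σ²)x̄)/τ_n.
Here τ₀ = 1/34.8 = 0.028736 and τ_data = 23/92.9 = 0.247578, so τ_n = 0.276314.
Rearranging for μ₀: μ₀ = (μ_n·τ_n − τ_data·x̄)/τ₀ = (-9.5681·0.276314 − 0.247578·-13.0) / 0.028736 = 0.574714/0.028736 ≈ 20.0.

μ₀ = 20.0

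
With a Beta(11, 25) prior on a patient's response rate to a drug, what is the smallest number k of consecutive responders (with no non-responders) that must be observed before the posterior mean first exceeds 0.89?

k = 192

After k responders and 0 non-responders the posterior is Beta(11+k, 25), with mean (11+k)/(11+25+k).
Set (11+k)/(36+k) > 0.89 and solve: k > (0.89·36 − 11)/(1 − 0.89) = 191.273.
The smallest integer exceeding 191.273 is 192.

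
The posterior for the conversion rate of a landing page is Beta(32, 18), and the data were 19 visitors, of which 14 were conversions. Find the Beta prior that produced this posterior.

Beta(18, 13)

Under Beta–binomial conjugacy the posterior parameters are (α+s, β+f).
So α = 32 − 14 = 18 and β = 18 − 5 = 13.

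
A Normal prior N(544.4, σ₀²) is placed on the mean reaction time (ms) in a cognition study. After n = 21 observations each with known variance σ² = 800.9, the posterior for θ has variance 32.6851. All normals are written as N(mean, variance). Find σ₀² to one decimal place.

σ₀² = 228.6

For the Normal–Normal model with known σ², precisions add: τ_n = τ₀ + n/σ².
So 1/σ₀² = 1/32.6851 − 21/800.9 = 0.030595 − 0.026221 = 0.004374.
Hence σ₀² = 1/0.004374 ≈ 228.6.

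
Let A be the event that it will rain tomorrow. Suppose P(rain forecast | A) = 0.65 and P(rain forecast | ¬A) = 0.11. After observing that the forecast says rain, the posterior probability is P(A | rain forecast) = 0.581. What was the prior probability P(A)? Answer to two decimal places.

P(A) = 0.19

Bayes' rule in odds form gives O(A|E) = O(A)·[P(E|A)/P(E|¬A)], hence O(A) = O(A|E)/LR.
Posterior odds = 0.581/(1−0.581) = 1.3866. LR = 0.65/0.11 = 5.9091.
Prior odds = 1.3866/5.9091 = 0.2347, so P(A) = 0.2347/(1+0.2347) ≈ 0.19.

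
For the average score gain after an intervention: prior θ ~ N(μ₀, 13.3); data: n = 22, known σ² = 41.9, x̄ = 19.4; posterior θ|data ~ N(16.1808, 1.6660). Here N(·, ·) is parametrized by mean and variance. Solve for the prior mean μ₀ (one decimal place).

The posterior mean is a precision-weighted average: μ_n = (τ₀μ₀ + τ_data·x̄)/(τ₀+τ_data), with τ₀=1/σ₀² and τ_data=n/σ².
Here τ₀ = 1/13.3 = 0.075188 and τ_data = 22/41.9 = 0.525060, so τ_n = 0.600248.
Rearranging for μ₀: μ₀ = (μ_n·τ_n − τ_data·x̄)/τ₀ = (16.1808·0.600248 − 0.525060·19.4) / 0.075188 = -0.473671/0.075188 ≈ -6.3.

μ₀ = -6.3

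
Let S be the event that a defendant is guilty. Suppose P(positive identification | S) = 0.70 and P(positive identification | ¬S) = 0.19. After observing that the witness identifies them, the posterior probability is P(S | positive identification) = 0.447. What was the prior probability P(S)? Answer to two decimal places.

In odds form, posterior odds = prior odds × likelihood ratio, so prior odds = posterior odds ÷ LR.
Posterior odds = 0.447/(1−0.447) = 0.8083. LR = 0.70/0.19 = 3.6842.
Prior odds = 0.8083/3.6842 = 0.2194, so P(S) = 0.2194/(1+0.2194) ≈ 0.18.

P(S) = 0.18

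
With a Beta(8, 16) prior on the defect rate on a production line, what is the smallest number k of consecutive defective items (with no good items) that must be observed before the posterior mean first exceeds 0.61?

After k defective items and 0 good items the posterior is Beta(8+k, 16), with mean (8+k)/(8+16+k).
Set (8+k)/(24+k) > 0.61 and solve: k > (0.61·24 − 8)/(1 − 0.61) = 17.026.
The smallest integer exceeding 17.026 is 18, and checking k=18: (26)/(42) = 0.6190 > 0.61.

k = 18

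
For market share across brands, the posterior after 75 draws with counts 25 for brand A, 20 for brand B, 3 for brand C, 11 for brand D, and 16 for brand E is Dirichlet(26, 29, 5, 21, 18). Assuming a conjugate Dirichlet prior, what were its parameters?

For a Dirichlet(α) prior with multinomial counts c, the posterior is Dirichlet(α + c) componentwise.
Subtract each count from the matching posterior parameter: 26−25=1, 29−20=9, 5−3=2, 21−11=10, 18−16=2.

Dirichlet(1, 9, 2, 10, 2)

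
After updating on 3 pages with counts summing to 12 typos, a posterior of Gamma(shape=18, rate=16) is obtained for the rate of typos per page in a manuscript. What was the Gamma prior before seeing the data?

Gamma(shape=6, rate=13)

A Gamma(α, β) prior (rate parametrization) on a Poisson rate with n observations summing to S gives posterior Gamma(α+S, β+n).
So α = 18 − 12 = 6 and β = 16 − 3 = 13.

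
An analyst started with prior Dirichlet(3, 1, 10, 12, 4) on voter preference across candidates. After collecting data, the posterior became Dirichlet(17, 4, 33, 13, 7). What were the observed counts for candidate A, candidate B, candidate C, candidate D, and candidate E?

For a Dirichlet(α) prior with multinomial counts c, the posterior is Dirichlet(α + c) componentwise.
Counts are posterior − prior componentwise: 17−3=14, 4−1=3, 33−10=23, 13−12=1, 7−4=3.

counts (14, 3, 23, 1, 3)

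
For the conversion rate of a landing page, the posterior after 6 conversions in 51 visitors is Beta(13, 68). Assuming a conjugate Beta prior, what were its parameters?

Beta is conjugate to the binomial likelihood: posterior = Beta(α+s, β+f).
So α = 13 − 6 = 7 and β = 68 − 45 = 23.

Beta(7, 23)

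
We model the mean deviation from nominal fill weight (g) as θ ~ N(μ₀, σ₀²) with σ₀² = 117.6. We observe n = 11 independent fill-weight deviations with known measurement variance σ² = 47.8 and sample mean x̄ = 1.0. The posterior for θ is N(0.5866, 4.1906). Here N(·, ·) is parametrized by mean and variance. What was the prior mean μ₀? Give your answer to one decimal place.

μ₀ = -10.6

With known observation variance, the Normal–Normal posterior has precision τ_n = τ₀ + n/σ² and mean μ_n = (τ₀μ₀ + (n/σ²)x̄)/τ_n.
Here τ₀ = 1/117.6 = 0.008503 and τ_data = 11/47.8 = 0.230126, so τ_n = 0.238629.
Rearranging for μ₀: μ₀ = (μ_n·τ_n − τ_data·x̄)/τ₀ = (0.5866·0.238629 − 0.230126·1.0) / 0.008503 = -0.090146/0.008503 ≈ -10.6.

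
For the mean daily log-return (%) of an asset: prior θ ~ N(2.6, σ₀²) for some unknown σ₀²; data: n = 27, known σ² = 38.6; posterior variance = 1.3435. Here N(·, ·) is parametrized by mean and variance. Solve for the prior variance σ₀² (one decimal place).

Posterior precision equals prior precision plus data precision: 1/σ_n² = 1/σ₀² + n/σ².
So 1/σ₀² = 1/1.3435 − 27/38.6 = 0.744325 − 0.699482 = 0.044843.
Hence σ₀² = 1/0.044843 ≈ 22.3.

σ₀² = 22.3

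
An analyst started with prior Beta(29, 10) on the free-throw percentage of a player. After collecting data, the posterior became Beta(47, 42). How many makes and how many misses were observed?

18 makes and 32 misses

Beta is conjugate to the binomial likelihood: posterior = Beta(a+s, b+f).
So s = 47 − 29 = 18 and f = 42 − 10 = 32.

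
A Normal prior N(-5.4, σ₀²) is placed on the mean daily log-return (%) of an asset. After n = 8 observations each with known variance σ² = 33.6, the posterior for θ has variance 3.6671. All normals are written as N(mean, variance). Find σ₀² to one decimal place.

σ₀² = 28.9

For the Normal–Normal model with known σ², precisions add: τ_n = τ₀ + n/σ².
So 1/σ₀² = 1/3.6671 − 8/33.6 = 0.272695 − 0.238095 = 0.034600.
Hence σ₀² = 1/0.034600 ≈ 28.9.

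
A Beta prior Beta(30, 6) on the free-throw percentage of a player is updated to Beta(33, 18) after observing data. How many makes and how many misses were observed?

Beta is conjugate to the binomial likelihood: posterior = Beta(α+s, β+f).
So s = 33 − 30 = 3 and f = 18 − 6 = 12.

3 makes and 12 misses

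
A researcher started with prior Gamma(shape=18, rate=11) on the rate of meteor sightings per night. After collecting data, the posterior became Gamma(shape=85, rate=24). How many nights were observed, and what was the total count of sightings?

A Gamma(α, β) prior (rate parametrization) on a Poisson rate with n observations summing to S gives posterior Gamma(α+S, β+n).
Matching: Σxᵢ = 85 − 18 = 67 and n = 24 − 11 = 13.

n = 13 nights with total 67 sightings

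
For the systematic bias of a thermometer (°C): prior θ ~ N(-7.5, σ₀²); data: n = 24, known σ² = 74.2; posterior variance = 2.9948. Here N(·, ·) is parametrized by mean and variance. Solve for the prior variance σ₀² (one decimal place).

Posterior precision equals prior precision plus data precision: 1/σ_n² = 1/σ₀² + n/σ².
So 1/σ₀² = 1/2.9948 − 24/74.2 = 0.333912 − 0.323450 = 0.010462.
Hence σ₀² = 1/0.010462 ≈ 95.6.

σ₀² = 95.6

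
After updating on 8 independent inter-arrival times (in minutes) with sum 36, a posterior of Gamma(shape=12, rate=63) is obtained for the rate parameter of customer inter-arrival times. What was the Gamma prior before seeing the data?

Gamma(shape=4, rate=27)

Gamma–exponential conjugacy: posterior shape = α + n, posterior rate = β + Σtᵢ.
So α = 12 − 8 = 4 and β = 63 − 36 = 27.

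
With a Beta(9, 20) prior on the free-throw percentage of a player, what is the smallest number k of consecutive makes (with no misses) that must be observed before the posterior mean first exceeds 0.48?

After k makes and 0 misses the posterior is Beta(9+k, 20), with mean (9+k)/(9+20+k).
Set (9+k)/(29+k) > 0.48 and solve: k > (0.48·29 − 9)/(1 − 0.48) = 9.462.
The smallest integer exceeding 9.462 is 10.

k = 10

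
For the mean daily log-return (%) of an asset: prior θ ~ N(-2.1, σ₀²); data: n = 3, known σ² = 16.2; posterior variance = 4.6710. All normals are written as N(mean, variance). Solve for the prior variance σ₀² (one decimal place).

For the Normal–Normal model with known σ², precisions add: τ_n = τ₀ + n/σ².
So 1/σ₀² = 1/4.6710 − 3/16.2 = 0.214087 − 0.185185 = 0.028902.
Hence σ₀² = 1/0.028902 ≈ 34.6.

σ₀² = 34.6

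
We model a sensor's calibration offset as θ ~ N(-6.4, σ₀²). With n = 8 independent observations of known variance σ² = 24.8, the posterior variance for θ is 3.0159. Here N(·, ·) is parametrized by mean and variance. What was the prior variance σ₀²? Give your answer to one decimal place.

σ₀² = 111.2

For the Normal–Normal model with known σ², precisions add: τ_n = τ₀ + n/σ².
So 1/σ₀² = 1/3.0159 − 8/24.8 = 0.331576 − 0.322581 = 0.008995.
Hence σ₀² = 1/0.008995 ≈ 111.2.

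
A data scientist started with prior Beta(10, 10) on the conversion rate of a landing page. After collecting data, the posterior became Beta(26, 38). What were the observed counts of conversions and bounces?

A Beta(a, b) prior with s successes and f failures in binomial data gives a Beta(a+s, b+f) posterior.
Match parameters: s=26−10=16, f=38−10=28.

16 conversions and 28 bounces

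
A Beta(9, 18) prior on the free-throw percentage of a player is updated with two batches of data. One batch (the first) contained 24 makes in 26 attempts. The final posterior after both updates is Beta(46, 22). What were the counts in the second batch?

13 makes and 2 misses

Sequential conjugate updates are equivalent to a single update on the pooled data, so total successes = posterior α − prior α and total failures = posterior β − prior β.
Total across both batches: 46−9=37 makes, 22−18=4 misses.
Subtract the first batch: 37−24=13 makes and 4−2=2 misses.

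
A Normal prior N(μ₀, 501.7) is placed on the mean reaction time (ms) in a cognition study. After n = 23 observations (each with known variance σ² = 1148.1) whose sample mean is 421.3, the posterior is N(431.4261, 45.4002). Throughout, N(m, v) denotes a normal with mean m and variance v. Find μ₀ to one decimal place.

With known observation variance, the Normal–Normal posterior has precision τ_n = τ₀ + n/σ² and mean μ_n = (τ₀μ₀ + (n/σ²)x̄)/τ_n.
Here τ₀ = 1/501.7 = 0.001993 and τ_data = 23/1148.1 = 0.020033, so τ_n = 0.022026.
Rearranging for μ₀: μ₀ = (μ_n·τ_n − τ_data·x̄)/τ₀ = (431.4261·0.022026 − 0.020033·421.3) / 0.001993 = 1.062688/0.001993 ≈ 533.2.

μ₀ = 533.2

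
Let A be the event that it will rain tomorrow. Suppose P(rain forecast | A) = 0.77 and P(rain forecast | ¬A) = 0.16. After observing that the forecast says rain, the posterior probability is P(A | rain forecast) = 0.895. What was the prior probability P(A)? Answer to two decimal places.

Bayes' rule in odds form gives O(A|E) = O(A)·[P(E|A)/P(E|¬A)], hence O(A) = O(A|E)/LR.
Posterior odds = 0.895/(1−0.895) = 8.5238. LR = 0.77/0.16 = 4.8125.
Prior odds = 8.5238/4.8125 = 1.7712, so P(A) = 1.7712/(1+1.7712) ≈ 0.64.

P(A) = 0.64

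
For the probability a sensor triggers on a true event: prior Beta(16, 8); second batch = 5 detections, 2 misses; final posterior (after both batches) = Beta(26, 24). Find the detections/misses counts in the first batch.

Sequential conjugate updates are equivalent to a single update on the pooled data, so total successes = posterior α − prior α and total failures = posterior β − prior β.
Total across both batches: 26−16=10 detections, 24−8=16 misses.
Subtract the second batch: 10−5=5 detections and 16−2=14 misses.

5 detections and 14 misses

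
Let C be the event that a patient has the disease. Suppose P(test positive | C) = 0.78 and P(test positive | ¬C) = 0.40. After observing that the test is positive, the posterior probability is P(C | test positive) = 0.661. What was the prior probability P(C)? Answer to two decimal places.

In odds form, posterior odds = prior odds × likelihood ratio, so prior odds = posterior odds ÷ LR.
Posterior odds = 0.661/(1−0.661) = 1.9499. LR = 0.78/0.40 = 1.9500.
Prior odds = 1.9499/1.9500 = 0.9999, so P(C) = 0.9999/(1+0.9999) ≈ 0.50.

P(C) = 0.50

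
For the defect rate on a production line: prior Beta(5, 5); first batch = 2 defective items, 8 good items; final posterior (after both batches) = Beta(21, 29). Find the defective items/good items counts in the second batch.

14 defective items and 16 good items

Because Beta–binomial updating is additive in the counts, the combined data contributed (α_post−α_prior, β_post−β_prior) successes and failures.
Total across both batches: 21−5=16 defective items, 29−5=24 good items.
Subtract the first batch: 16−2=14 defective items and 24−8=16 good items.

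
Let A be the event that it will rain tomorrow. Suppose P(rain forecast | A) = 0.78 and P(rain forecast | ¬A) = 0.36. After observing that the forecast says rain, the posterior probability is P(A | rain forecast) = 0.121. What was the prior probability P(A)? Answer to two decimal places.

In odds form, posterior odds = prior odds × likelihood ratio, so prior odds = posterior odds ÷ LR.
Posterior odds = 0.121/(1−0.121) = 0.1377. LR = 0.78/0.36 = 2.1667.
Prior odds = 0.1377/2.1667 = 0.0636, so P(A) = 0.0636/(1+0.0636) ≈ 0.06.

P(A) = 0.06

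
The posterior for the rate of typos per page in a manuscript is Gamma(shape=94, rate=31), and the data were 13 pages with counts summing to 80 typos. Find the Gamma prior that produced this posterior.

Gamma(shape=14, rate=18)

Gamma–Poisson conjugacy: posterior shape = α + Σxᵢ, posterior rate = β + n.
So α = 94 − 80 = 14 and β = 31 − 13 = 18.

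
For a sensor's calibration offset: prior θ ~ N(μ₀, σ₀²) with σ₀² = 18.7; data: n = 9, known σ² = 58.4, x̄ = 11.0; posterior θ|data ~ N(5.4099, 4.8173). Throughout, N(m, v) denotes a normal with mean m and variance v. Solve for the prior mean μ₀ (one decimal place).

μ₀ = -10.7

The posterior mean is a precision-weighted average: μ_n = (τ₀μ₀ + τ_data·x̄)/(τ₀+τ_data), with τ₀=1/σ₀² and τ_data=n/σ².
Here τ₀ = 1/18.7 = 0.053476 and τ_data = 9/58.4 = 0.154110, so τ_n = 0.207586.
Rearranging for μ₀: μ₀ = (μ_n·τ_n − τ_data·x̄)/τ₀ = (5.4099·0.207586 − 0.154110·11.0) / 0.053476 = -0.572190/0.053476 ≈ -10.7.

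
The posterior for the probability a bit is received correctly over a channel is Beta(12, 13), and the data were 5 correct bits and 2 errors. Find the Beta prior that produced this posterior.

Beta(7, 11)

Beta is conjugate to the binomial likelihood: posterior = Beta(a+s, b+f).
So a = 12 − 5 = 7 and b = 13 − 2 = 11.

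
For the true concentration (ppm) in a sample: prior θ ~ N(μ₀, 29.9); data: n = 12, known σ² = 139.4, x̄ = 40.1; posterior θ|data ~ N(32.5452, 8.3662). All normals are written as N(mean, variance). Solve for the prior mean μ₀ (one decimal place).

With known observation variance, the Normal–Normal posterior has precision τ_n = τ₀ + n/σ² and mean μ_n = (τ₀μ₀ + (n/σ²)x̄)/τ_n.
Here τ₀ = 1/29.9 = 0.033445 and τ_data = 12/139.4 = 0.086083, so τ_n = 0.119528.
Rearranging for μ₀: μ₀ = (μ_n·τ_n − τ_data·x̄)/τ₀ = (32.5452·0.119528 − 0.086083·40.1) / 0.033445 = 0.438134/0.033445 ≈ 13.1.

μ₀ = 13.1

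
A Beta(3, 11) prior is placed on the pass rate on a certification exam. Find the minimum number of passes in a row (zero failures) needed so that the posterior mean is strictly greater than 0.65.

k = 18

After k passes and 0 failures the posterior is Beta(3+k, 11), with mean (3+k)/(3+11+k).
Set (3+k)/(14+k) > 0.65 and solve: k > (0.65·14 − 3)/(1 − 0.65) = 17.429.
The smallest integer exceeding 17.429 is 18.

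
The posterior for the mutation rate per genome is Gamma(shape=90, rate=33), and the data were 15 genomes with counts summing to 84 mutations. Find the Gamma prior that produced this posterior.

A Gamma(α, β) prior (rate parametrization) on a Poisson rate with n observations summing to S gives posterior Gamma(α+S, β+n).
So α = 90 − 84 = 6 and β = 33 − 15 = 18.

Gamma(shape=6, rate=18)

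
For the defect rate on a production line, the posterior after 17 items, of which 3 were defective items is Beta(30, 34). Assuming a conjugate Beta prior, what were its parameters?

Beta is conjugate to the binomial likelihood: posterior = Beta(a+s, b+f).
So a = 30 − 3 = 27 and b = 34 − 14 = 20.

Beta(27, 20)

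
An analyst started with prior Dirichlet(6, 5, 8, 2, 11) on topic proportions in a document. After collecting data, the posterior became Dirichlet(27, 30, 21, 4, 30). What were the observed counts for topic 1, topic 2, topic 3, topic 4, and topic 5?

For a Dirichlet(α) prior with multinomial counts c, the posterior is Dirichlet(α + c) componentwise.
Counts are posterior − prior componentwise: 27−6=21, 30−5=25, 21−8=13, 4−2=2, 30−11=19.

counts (21, 25, 13, 2, 19)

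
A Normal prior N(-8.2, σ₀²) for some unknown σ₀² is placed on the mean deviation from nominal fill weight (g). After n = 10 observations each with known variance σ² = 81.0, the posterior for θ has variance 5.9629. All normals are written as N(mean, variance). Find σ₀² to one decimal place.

For the Normal–Normal model with known σ², precisions add: τ_n = τ₀ + n/σ².
So 1/σ₀² = 1/5.9629 − 10/81.0 = 0.167704 − 0.123457 = 0.044247.
Hence σ₀² = 1/0.044247 ≈ 22.6.

σ₀² = 22.6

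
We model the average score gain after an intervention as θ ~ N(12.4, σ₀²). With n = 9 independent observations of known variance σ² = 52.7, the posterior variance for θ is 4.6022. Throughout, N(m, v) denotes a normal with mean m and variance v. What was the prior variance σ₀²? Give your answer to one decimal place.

For the Normal–Normal model with known σ², precisions add: τ_n = τ₀ + n/σ².
So 1/σ₀² = 1/4.6022 − 9/52.7 = 0.217287 − 0.170778 = 0.046509.
Hence σ₀² = 1/0.046509 ≈ 21.5.

σ₀² = 21.5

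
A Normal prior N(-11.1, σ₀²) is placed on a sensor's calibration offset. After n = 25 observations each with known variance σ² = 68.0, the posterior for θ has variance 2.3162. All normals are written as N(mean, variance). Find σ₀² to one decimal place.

σ₀² = 15.6

Posterior precision equals prior precision plus data precision: 1/σ_n² = 1/σ₀² + n/σ².
So 1/σ₀² = 1/2.3162 − 25/68.0 = 0.431742 − 0.367647 = 0.064095.
Hence σ₀² = 1/0.064095 ≈ 15.6.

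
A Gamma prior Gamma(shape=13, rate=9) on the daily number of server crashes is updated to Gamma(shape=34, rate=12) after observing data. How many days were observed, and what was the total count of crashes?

n = 3 days with total 21 crashes

Gamma–Poisson conjugacy: posterior shape = α + Σxᵢ, posterior rate = β + n.
Matching: Σxᵢ = 34 − 13 = 21 and n = 12 − 9 = 3.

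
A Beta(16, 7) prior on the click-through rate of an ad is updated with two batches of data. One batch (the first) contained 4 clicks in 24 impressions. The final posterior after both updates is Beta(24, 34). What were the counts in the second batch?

4 clicks and 7 non-clicks

Sequential conjugate updates are equivalent to a single update on the pooled data, so total successes = posterior α − prior α and total failures = posterior β − prior β.
Total across both batches: 24−16=8 clicks, 34−7=27 non-clicks.
Subtract the first batch: 8−4=4 clicks and 27−20=7 non-clicks.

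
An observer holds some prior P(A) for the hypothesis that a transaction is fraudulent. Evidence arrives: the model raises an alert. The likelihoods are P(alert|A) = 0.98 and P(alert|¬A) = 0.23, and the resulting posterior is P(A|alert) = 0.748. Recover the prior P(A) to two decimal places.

P(A) = 0.41

Bayes' rule in odds form gives O(A|E) = O(A)·[P(E|A)/P(E|¬A)], hence O(A) = O(A|E)/LR.
Posterior odds = 0.748/(1−0.748) = 2.9683. LR = 0.98/0.23 = 4.2609.
Prior odds = 2.9683/4.2609 = 0.6966, so P(A) = 0.6966/(1+0.6966) ≈ 0.41.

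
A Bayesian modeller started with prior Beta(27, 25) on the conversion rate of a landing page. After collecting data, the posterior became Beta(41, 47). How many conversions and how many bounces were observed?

A Beta(α, β) prior with s successes and f failures in binomial data gives a Beta(α+s, β+f) posterior.
Match parameters: s=41−27=14, f=47−25=22.

14 conversions and 22 bounces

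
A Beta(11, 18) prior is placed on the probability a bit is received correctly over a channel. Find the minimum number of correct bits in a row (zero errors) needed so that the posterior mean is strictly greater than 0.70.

After k correct bits and 0 errors the posterior is Beta(11+k, 18), with mean (11+k)/(11+18+k).
Set (11+k)/(29+k) > 0.70 and solve: k > (0.70·29 − 11)/(1 − 0.70) = 31.000.
The smallest integer exceeding 31.000 is 32, and checking k=32: (43)/(61) = 0.7049 > 0.70.

k = 32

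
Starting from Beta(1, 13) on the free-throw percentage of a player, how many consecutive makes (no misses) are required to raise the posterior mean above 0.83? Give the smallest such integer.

After k makes and 0 misses the posterior is Beta(1+k, 13), with mean (1+k)/(1+13+k).
Set (1+k)/(14+k) > 0.83 and solve: k > (0.83·14 − 1)/(1 − 0.83) = 62.471.
The smallest integer exceeding 62.471 is 63, and checking k=63: (64)/(77) = 0.8312 > 0.83.

k = 63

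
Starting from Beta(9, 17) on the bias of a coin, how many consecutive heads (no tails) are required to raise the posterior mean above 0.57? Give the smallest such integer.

After k heads and 0 tails the posterior is Beta(9+k, 17), with mean (9+k)/(9+17+k).
Set (9+k)/(26+k) > 0.57 and solve: k > (0.57·26 − 9)/(1 − 0.57) = 13.535.
The smallest integer exceeding 13.535 is 14, and checking k=14: (23)/(40) = 0.5750 > 0.57.

k = 14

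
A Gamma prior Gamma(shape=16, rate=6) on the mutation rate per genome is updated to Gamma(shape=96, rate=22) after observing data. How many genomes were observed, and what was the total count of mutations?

n = 16 genomes with total 80 mutations

Gamma–Poisson conjugacy: posterior shape = α + Σxᵢ, posterior rate = β + n.
Matching: Σxᵢ = 96 − 16 = 80 and n = 22 − 6 = 16.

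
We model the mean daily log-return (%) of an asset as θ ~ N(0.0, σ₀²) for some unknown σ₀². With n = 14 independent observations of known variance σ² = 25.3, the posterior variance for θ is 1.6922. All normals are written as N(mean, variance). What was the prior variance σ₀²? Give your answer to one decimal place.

σ₀² = 26.6

Posterior precision equals prior precision plus data precision: 1/σ_n² = 1/σ₀² + n/σ².
So 1/σ₀² = 1/1.6922 − 14/25.3 = 0.590947 − 0.553360 = 0.037587.
Hence σ₀² = 1/0.037587 ≈ 26.6.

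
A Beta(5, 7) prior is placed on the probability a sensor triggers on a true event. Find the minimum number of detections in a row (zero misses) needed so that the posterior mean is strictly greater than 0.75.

k = 17

After k detections and 0 misses the posterior is Beta(5+k, 7), with mean (5+k)/(5+7+k).
Set (5+k)/(12+k) > 0.75 and solve: k > (0.75·12 − 5)/(1 − 0.75) = 16.000.
The smallest integer exceeding 16.000 is 17, and checking k=17: (22)/(29) = 0.7586 > 0.75.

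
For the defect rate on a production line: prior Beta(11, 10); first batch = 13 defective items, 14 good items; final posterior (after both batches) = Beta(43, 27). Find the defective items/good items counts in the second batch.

Sequential conjugate updates are equivalent to a single update on the pooled data, so total successes = posterior α − prior α and total failures = posterior β − prior β.
Total across both batches: 43−11=32 defective items, 27−10=17 good items.
Subtract the first batch: 32−13=19 defective items and 17−14=3 good items.

19 defective items and 3 good items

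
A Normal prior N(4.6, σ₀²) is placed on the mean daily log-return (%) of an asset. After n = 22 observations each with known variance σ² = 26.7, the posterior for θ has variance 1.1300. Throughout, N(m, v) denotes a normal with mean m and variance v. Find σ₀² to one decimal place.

For the Normal–Normal model with known σ², precisions add: τ_n = τ₀ + n/σ².
So 1/σ₀² = 1/1.1300 − 22/26.7 = 0.884956 − 0.823970 = 0.060986.
Hence σ₀² = 1/0.060986 ≈ 16.4.

σ₀² = 16.4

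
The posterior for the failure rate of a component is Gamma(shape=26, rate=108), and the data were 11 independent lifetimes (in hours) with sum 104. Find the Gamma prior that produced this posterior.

For an exponential likelihood with a Gamma(α, β) prior on the rate, n observations with total T give posterior Gamma(α+n, β+T).
So α = 26 − 11 = 15 and β = 108 − 104 = 4.

Gamma(shape=15, rate=4)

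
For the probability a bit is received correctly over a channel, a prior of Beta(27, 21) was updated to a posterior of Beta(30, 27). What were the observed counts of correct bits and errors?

3 correct bits and 6 errors

A Beta(a, b) prior with s successes and f failures in binomial data gives a Beta(a+s, b+f) posterior.
Match parameters: s=30−27=3, f=27−21=6.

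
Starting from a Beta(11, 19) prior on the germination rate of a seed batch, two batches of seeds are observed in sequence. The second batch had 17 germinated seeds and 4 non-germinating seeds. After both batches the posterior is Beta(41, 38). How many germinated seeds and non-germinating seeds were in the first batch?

Sequential conjugate updates are equivalent to a single update on the pooled data, so total successes = posterior α − prior α and total failures = posterior β − prior β.
Total across both batches: 41−11=30 germinated seeds, 38−19=19 non-germinating seeds.
Subtract the second batch: 30−17=13 germinated seeds and 19−4=15 non-germinating seeds.

13 germinated seeds and 15 non-germinating seeds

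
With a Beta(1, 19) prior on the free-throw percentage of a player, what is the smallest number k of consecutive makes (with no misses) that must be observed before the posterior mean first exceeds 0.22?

k = 5

After k makes and 0 misses the posterior is Beta(1+k, 19), with mean (1+k)/(1+19+k).
Set (1+k)/(20+k) > 0.22 and solve: k > (0.22·20 − 1)/(1 − 0.22) = 4.359.
The smallest integer exceeding 4.359 is 5.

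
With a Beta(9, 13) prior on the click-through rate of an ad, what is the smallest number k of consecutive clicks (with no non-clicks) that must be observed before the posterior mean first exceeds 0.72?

k = 25

After k clicks and 0 non-clicks the posterior is Beta(9+k, 13), with mean (9+k)/(9+13+k).
Set (9+k)/(22+k) > 0.72 and solve: k > (0.72·22 − 9)/(1 − 0.72) = 24.429.
The smallest integer exceeding 24.429 is 25, and checking k=25: (34)/(47) = 0.7234 > 0.72.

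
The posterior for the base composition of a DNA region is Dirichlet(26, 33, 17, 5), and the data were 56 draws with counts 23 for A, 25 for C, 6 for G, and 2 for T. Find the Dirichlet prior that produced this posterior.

For a Dirichlet(α) prior with multinomial counts c, the posterior is Dirichlet(α + c) componentwise.
Subtract each count from the matching posterior parameter: 26−23=3, 33−25=8, 17−6=11, 5−2=3.

Dirichlet(3, 8, 11, 3)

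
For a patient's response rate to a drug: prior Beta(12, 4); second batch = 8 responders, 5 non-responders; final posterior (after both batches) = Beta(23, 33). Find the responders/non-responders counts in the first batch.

3 responders and 24 non-responders

Sequential conjugate updates are equivalent to a single update on the pooled data, so total successes = posterior α − prior α and total failures = posterior β − prior β.
Total across both batches: 23−12=11 responders, 33−4=29 non-responders.
Subtract the second batch: 11−8=3 responders and 29−5=24 non-responders.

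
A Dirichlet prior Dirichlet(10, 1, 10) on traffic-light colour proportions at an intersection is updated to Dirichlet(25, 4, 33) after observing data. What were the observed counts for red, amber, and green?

counts (15, 3, 23)

For a Dirichlet(α) prior with multinomial counts c, the posterior is Dirichlet(α + c) componentwise.
Counts are posterior − prior componentwise: 25−10=15, 4−1=3, 33−10=23.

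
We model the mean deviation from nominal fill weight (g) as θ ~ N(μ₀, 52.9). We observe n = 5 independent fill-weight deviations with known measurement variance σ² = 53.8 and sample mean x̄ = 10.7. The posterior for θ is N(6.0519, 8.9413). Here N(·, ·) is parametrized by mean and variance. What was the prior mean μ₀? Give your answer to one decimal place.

μ₀ = -16.8

The posterior mean is a precision-weighted average: μ_n = (τ₀μ₀ + τ_data·x̄)/(τ₀+τ_data), with τ₀=1/σ₀² and τ_data=n/σ².
Here τ₀ = 1/52.9 = 0.018904 and τ_data = 5/53.8 = 0.092937, so τ_n = 0.111841.
Rearranging for μ₀: μ₀ = (μ_n·τ_n − τ_data·x̄)/τ₀ = (6.0519·0.111841 − 0.092937·10.7) / 0.018904 = -0.317575/0.018904 ≈ -16.8.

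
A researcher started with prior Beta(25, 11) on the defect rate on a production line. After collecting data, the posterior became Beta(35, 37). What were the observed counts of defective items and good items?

10 defective items and 26 good items

Beta is conjugate to the binomial likelihood: posterior = Beta(α+s, β+f).
Match parameters: s=35−25=10, f=37−11=26.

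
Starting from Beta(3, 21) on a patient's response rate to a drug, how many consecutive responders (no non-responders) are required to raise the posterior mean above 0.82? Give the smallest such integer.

k = 93

After k responders and 0 non-responders the posterior is Beta(3+k, 21), with mean (3+k)/(3+21+k).
Set (3+k)/(24+k) > 0.82 and solve: k > (0.82·24 − 3)/(1 − 0.82) = 92.667.
The smallest integer exceeding 92.667 is 93.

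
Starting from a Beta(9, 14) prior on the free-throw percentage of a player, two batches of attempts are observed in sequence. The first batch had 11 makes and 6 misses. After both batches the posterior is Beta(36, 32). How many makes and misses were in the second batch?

16 makes and 12 misses

Because Beta–binomial updating is additive in the counts, the combined data contributed (α_post−α_prior, β_post−β_prior) successes and failures.
Total across both batches: 36−9=27 makes, 32−14=18 misses.
Subtract the first batch: 27−11=16 makes and 18−6=12 misses.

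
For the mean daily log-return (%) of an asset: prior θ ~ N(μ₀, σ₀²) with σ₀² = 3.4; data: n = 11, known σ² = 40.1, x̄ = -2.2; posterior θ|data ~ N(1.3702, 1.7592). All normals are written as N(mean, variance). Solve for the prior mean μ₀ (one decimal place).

μ₀ = 4.7

The posterior mean is a precision-weighted average: μ_n = (τ₀μ₀ + τ_data·x̄)/(τ₀+τ_data), with τ₀=1/σ₀² and τ_data=n/σ².
Here τ₀ = 1/3.4 = 0.294118 and τ_data = 11/40.1 = 0.274314, so τ_n = 0.568432.
Rearranging for μ₀: μ₀ = (μ_n·τ_n − τ_data·x̄)/τ₀ = (1.3702·0.568432 − 0.274314·-2.2) / 0.294118 = 1.382356/0.294118 ≈ 4.7.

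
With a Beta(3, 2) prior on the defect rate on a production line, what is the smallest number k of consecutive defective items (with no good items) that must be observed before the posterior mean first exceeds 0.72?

After k defective items and 0 good items the posterior is Beta(3+k, 2), with mean (3+k)/(3+2+k).
Set (3+k)/(5+k) > 0.72 and solve: k > (0.72·5 − 3)/(1 − 0.72) = 2.143.
The smallest integer exceeding 2.143 is 3, and checking k=3: (6)/(8) = 0.7500 > 0.72.

k = 3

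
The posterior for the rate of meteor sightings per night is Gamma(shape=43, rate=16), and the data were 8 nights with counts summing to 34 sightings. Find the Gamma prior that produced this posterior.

Gamma(shape=9, rate=8)

A Gamma(α, β) prior (rate parametrization) on a Poisson rate with n observations summing to S gives posterior Gamma(α+S, β+n).
So α = 43 − 34 = 9 and β = 16 − 8 = 8.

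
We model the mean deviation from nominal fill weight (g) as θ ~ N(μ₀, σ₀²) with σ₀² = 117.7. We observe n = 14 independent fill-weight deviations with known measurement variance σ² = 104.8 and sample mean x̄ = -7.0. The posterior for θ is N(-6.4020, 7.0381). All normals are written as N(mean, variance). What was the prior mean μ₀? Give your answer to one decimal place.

With known observation variance, the Normal–Normal posterior has precision τ_n = τ₀ + n/σ² and mean μ_n = (τ₀μ₀ + (n/σ²)x̄)/τ_n.
Here τ₀ = 1/117.7 = 0.008496 and τ_data = 14/104.8 = 0.133588, so τ_n = 0.142084.
Rearranging for μ₀: μ₀ = (μ_n·τ_n − τ_data·x̄)/τ₀ = (-6.4020·0.142084 − 0.133588·-7.0) / 0.008496 = 0.025494/0.008496 ≈ 3.0.

μ₀ = 3.0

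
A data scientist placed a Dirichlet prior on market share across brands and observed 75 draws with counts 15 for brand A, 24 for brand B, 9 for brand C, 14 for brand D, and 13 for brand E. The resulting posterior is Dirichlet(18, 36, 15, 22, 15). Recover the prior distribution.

Dirichlet(3, 12, 6, 8, 2)

For a Dirichlet(α) prior with multinomial counts c, the posterior is Dirichlet(α + c) componentwise.
Subtract each count from the matching posterior parameter: 18−15=3, 36−24=12, 15−9=6, 22−14=8, 15−13=2.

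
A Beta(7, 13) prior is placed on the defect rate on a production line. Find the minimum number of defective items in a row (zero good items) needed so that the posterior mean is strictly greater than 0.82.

k = 53

After k defective items and 0 good items the posterior is Beta(7+k, 13), with mean (7+k)/(7+13+k).
Set (7+k)/(20+k) > 0.82 and solve: k > (0.82·20 − 7)/(1 − 0.82) = 52.222.
The smallest integer exceeding 52.222 is 53, and checking k=53: (60)/(73) = 0.8219 > 0.82.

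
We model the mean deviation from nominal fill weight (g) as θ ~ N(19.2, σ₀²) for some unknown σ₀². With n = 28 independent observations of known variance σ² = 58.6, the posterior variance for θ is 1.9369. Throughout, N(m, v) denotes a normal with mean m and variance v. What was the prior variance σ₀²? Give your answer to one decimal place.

σ₀² = 26.0

For the Normal–Normal model with known σ², precisions add: τ_n = τ₀ + n/σ².
So 1/σ₀² = 1/1.9369 − 28/58.6 = 0.516289 − 0.477816 = 0.038473.
Hence σ₀² = 1/0.038473 ≈ 26.0.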